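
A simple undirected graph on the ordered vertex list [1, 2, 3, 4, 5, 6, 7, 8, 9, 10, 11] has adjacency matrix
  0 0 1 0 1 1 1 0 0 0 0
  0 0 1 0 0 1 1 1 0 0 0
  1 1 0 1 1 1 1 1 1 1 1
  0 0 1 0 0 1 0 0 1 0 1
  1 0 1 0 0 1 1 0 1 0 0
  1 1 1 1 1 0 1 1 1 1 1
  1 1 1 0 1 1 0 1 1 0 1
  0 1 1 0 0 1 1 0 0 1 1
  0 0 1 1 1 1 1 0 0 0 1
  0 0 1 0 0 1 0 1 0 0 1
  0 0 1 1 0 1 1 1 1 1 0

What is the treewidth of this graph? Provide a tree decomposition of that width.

Every bag has size at most 5, so the width is 5 − 1 = 4 and tw(G) ≤ 4. On the other hand G contains the 5-clique {3, 6, 8, 10, 11}. A clique must lie in a single bag of any decomposition, so no decomposition can have width below 4. Therefore the treewidth is 4.

Treewidth 4.
One optimal decomposition is:
Bags: B1 = {1, 3, 5, 6, 7}  B2 = {3, 5, 6, 7, 9}  B3 = {3, 6, 7, 9, 11}  B4 = {3, 6, 7, 8, 11}  B5 = {3, 4, 6, 9, 11}  B6 = {3, 6, 8, 10, 11}  B7 = {2, 3, 6, 7, 8}
Tree: B1–B2, B2–B3, B3–B4, B3–B5, B4–B6, B4–B7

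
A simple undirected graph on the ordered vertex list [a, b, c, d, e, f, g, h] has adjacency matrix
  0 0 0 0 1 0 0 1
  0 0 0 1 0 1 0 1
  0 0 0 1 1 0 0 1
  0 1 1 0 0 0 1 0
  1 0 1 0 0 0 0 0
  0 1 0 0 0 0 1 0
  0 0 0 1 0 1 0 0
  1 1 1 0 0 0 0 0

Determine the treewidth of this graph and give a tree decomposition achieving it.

Treewidth 2.
One optimal decomposition is:
Bags: B1 = {a, e, h}  B2 = {c, e, h}  B3 = {b, c, h}  B4 = {b, c, d}  B5 = {b, d, f}  B6 = {d, f, g}
Tree: B1–B2, B2–B3, B3–B4, B4–B5, B5–B6

Every bag has size at most 3, so the width is 3 − 1 = 2 and tw(G) ≤ 2. The edges a–e–c–h–a form a cycle, so G is not a tree and its treewidth is at least 2. The upper and lower bounds meet at 2, so that is the treewidth.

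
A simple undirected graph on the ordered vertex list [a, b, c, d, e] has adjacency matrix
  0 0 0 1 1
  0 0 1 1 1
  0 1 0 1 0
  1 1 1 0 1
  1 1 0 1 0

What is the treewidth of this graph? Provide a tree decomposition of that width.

Treewidth 2.
One optimal decomposition is:
Bags: B1 = {a, d, e}  B2 = {b, d, e}  B3 = {b, c, d}
Tree: B1–B2, B2–B3

Every bag has size at most 3, so the width is 3 − 1 = 2 and tw(G) ≤ 2. For the lower bound, the 3 vertices {a, d, e} are pairwise adjacent, and any tree decomposition puts a clique entirely inside one bag — forcing width ≥ 2. Hence tw(G) = 2 exactly.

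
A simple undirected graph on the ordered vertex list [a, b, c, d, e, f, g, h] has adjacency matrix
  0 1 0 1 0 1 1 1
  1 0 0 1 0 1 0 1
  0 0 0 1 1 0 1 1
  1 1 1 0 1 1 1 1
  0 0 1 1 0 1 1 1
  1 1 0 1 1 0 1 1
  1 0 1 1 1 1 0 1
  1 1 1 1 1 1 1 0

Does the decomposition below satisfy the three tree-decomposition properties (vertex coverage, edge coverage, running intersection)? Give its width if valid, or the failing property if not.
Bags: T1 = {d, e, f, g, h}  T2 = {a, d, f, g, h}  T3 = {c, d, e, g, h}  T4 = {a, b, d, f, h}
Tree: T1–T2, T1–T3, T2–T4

Yes; width 4.

Vertex coverage: the bags together contain {a, b, c, d, e, f, g, h}, the full vertex set. Edge coverage: each edge of G has both endpoints in at least one bag. Running intersection: for every vertex, the bags containing it form a connected subtree. All three properties hold, so this is a valid tree decomposition of width max|bag| − 1 = 4, and hence tw(G) ≤ 4.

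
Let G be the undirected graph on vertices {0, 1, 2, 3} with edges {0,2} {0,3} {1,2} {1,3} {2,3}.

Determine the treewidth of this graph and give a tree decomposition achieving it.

Treewidth 2.
One such decomposition:
Bags: B1 = {1, 2, 3}  B2 = {0, 2, 3}
Tree: B1–B2

Each bag holds 3 vertices, so the decomposition has width 2, which upper-bounds the treewidth. For the lower bound, the 3 vertices {0, 2, 3} are pairwise adjacent, and any tree decomposition puts a clique entirely inside one bag — forcing width ≥ 2. Combining the bounds, tw(G) = 2.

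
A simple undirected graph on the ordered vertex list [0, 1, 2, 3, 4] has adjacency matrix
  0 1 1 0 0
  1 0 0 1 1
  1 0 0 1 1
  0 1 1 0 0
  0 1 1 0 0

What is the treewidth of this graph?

A width-2 tree decomposition is:
Bags: B1 = {1, 2, 4}  B2 = {1, 2, 3}  B3 = {0, 1, 2}
Tree: B1–B2, B2–B3
Every bag has size at most 3, so the width is 3 − 1 = 2 and tw(G) ≤ 2. For the lower bound, G contains the cycle 4–2–3–1–4, so G is not a forest; only forests have treewidth ≤ 1, hence tw(G) ≥ 2. Combining the bounds, tw(G) = 2.

2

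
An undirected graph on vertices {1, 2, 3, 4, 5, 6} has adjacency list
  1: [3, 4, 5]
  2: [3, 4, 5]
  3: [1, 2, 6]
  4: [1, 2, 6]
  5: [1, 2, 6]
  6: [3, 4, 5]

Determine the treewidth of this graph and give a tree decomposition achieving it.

Each bag holds 4 vertices, so the decomposition has width 3, which upper-bounds the treewidth. For the lower bound: the 4 vertex sets {1,5}, {3,6}, {4}, {2} are disjoint, each induces a connected subgraph, and every pair is joined by at least one edge of G. Contracting each set to a single vertex therefore yields K_{4} as a minor, and since treewidth is minor-monotone, tw(G) ≥ tw(K_{4}) = 3. Hence tw(G) = 3 exactly.

Treewidth 3.
One such decomposition:
Bags: B1 = {1, 3, 4, 5}  B2 = {3, 4, 5, 6}  B3 = {2, 3, 4, 5}
Tree: B1–B2, B2–B3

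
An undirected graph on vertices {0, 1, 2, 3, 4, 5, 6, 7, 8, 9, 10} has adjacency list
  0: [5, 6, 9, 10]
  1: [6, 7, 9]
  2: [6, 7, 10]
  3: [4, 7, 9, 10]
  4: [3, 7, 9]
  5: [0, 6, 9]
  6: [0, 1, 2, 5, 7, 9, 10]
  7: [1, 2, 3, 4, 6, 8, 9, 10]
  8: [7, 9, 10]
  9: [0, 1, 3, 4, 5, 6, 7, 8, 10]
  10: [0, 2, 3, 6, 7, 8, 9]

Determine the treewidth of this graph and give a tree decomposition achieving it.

Treewidth 3.
One optimal decomposition is:
Bags: B1 = {0, 6, 9, 10}  B2 = {6, 7, 9, 10}  B3 = {3, 7, 9, 10}  B4 = {0, 5, 6, 9}  B5 = {7, 8, 9, 10}  B6 = {2, 6, 7, 10}  B7 = {3, 4, 7, 9}  B8 = {1, 6, 7, 9}
Tree: B1–B2, B2–B3, B1–B4, B2–B5, B2–B6, B3–B7, B2–B8

Each bag holds 4 vertices, so the decomposition has width 3, which upper-bounds the treewidth. Conversely, {0, 6, 9, 10} is a clique of size 4, and the vertices of any clique must share a bag in every tree decomposition; so some bag has ≥ 4 vertices and tw(G) ≥ 3. Hence tw(G) = 3 exactly.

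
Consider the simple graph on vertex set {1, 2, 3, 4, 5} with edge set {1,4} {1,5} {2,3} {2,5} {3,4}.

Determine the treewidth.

A width-2 tree decomposition is:
Bags: B1 = {1, 2, 5}  B2 = {1, 2, 3}  B3 = {1, 3, 4}
Tree: B1–B2, B2–B3
Every bag has size at most 3, so the width is 3 − 1 = 2 and tw(G) ≤ 2. For the lower bound, G contains the cycle 1–5–2–3–4–1, so G is not a forest; only forests have treewidth ≤ 1, hence tw(G) ≥ 2. Combining the bounds, tw(G) = 2.

2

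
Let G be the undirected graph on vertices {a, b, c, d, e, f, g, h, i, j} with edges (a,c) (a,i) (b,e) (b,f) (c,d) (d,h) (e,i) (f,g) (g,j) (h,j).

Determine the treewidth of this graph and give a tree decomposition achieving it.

Treewidth 2.
One such decomposition:
Bags: B1 = {f, g, j}  B2 = {b, f, j}  B3 = {b, e, j}  B4 = {e, i, j}  B5 = {a, i, j}  B6 = {a, c, j}  B7 = {c, d, j}  B8 = {d, h, j}
Tree: B1–B2, B2–B3, B3–B4, B4–B5, B5–B6, B6–B7, B7–B8

Every bag has size at most 3, so the width is 3 − 1 = 2 and tw(G) ≤ 2. The edges j–g–f–b–e–i–a–c–d–h–j form a cycle, so G is not a tree and its treewidth is at least 2. Combining the bounds, tw(G) = 2.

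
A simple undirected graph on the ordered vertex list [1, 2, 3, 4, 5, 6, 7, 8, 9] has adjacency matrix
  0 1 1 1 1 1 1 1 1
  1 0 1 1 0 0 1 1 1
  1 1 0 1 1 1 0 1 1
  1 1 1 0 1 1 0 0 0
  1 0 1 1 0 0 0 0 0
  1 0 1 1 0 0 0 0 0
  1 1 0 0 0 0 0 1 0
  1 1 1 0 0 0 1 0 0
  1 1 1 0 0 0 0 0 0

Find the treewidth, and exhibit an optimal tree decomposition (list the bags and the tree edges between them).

The largest bag has 4 vertices, giving width 3; this decomposition certifies tw(G) ≤ 3. Conversely, {1, 2, 3, 8} is a clique of size 4, and the vertices of any clique must share a bag in every tree decomposition; so some bag has ≥ 4 vertices and tw(G) ≥ 3. Therefore the treewidth is 3.

Treewidth 3.
Bags: B1 = {1, 2, 3, 4}  B2 = {1, 3, 4, 6}  B3 = {1, 2, 3, 8}  B4 = {1, 2, 7, 8}  B5 = {1, 3, 4, 5}  B6 = {1, 2, 3, 9}
Tree: B1–B2, B1–B3, B3–B4, B1–B5, B3–B6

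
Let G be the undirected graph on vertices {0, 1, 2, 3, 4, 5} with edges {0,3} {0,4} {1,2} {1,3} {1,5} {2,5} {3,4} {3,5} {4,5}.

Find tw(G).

2

A width-2 tree decomposition is:
Bags: B1 = {1, 3, 5}  B2 = {1, 2, 5}  B3 = {3, 4, 5}  B4 = {0, 3, 4}
Tree: B1–B2, B1–B3, B3–B4
Every bag has size at most 3, so the width is 3 − 1 = 2 and tw(G) ≤ 2. Conversely, {1, 2, 5} is a clique of size 3, and the vertices of any clique must share a bag in every tree decomposition; so some bag has ≥ 3 vertices and tw(G) ≥ 2. Therefore the treewidth is 2.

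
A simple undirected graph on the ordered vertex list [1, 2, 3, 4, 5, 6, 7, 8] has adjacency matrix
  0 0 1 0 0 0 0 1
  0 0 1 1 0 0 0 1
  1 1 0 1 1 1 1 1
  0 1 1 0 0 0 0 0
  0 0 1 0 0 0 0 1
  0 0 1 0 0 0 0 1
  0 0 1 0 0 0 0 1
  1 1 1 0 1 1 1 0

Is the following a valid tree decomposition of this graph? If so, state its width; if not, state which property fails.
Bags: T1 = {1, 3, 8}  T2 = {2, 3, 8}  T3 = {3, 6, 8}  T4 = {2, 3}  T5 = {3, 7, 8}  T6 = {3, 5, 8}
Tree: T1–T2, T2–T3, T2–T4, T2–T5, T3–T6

A tree decomposition must satisfy three properties: every vertex lies in some bag; for every edge, both endpoints lie together in some bag; and for every vertex, the bags containing it form a connected subtree. Here vertex 4 appears in no bag, so the decomposition is invalid.

No — vertex 4 appears in no bag.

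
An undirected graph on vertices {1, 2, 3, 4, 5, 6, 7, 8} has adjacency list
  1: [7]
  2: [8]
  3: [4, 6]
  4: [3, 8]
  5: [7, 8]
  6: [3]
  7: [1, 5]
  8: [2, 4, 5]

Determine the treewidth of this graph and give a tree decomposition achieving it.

Treewidth 1.
One such decomposition:
Bags: B1 = {3, 4}  B2 = {4, 8}  B3 = {5, 8}  B4 = {3, 6}  B5 = {5, 7}  B6 = {1, 7}  B7 = {2, 8}
Tree: B1–B2, B2–B3, B1–B4, B3–B5, B5–B6, B3–B7

Each bag holds 2 vertices, so the decomposition has width 1, which upper-bounds the treewidth. G has an edge, so its treewidth is at least 1. The upper and lower bounds meet at 1, so that is the treewidth.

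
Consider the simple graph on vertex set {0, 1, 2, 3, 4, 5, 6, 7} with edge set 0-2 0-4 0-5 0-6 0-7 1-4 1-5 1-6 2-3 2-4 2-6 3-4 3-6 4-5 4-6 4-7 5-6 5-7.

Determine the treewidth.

3

A width-3 tree decomposition is:
Bags: B1 = {0, 4, 5, 6}  B2 = {1, 4, 5, 6}  B3 = {0, 2, 4, 6}  B4 = {0, 4, 5, 7}  B5 = {2, 3, 4, 6}
Tree: B1–B2, B1–B3, B1–B4, B3–B5
The largest bag has 4 vertices, giving width 3; this decomposition certifies tw(G) ≤ 3. On the other hand G contains the 4-clique {0, 2, 4, 6}. A clique must lie in a single bag of any decomposition, so no decomposition can have width below 3. The upper and lower bounds meet at 3, so that is the treewidth.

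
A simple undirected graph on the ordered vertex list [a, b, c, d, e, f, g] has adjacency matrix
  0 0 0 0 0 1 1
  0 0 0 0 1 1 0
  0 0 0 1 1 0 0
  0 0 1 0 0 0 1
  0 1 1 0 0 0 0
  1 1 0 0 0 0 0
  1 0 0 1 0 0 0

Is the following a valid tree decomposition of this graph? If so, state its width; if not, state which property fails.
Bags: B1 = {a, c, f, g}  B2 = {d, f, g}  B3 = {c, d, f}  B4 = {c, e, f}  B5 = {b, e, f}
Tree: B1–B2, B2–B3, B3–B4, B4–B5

A tree decomposition must satisfy three properties: every vertex lies in some bag; for every edge, both endpoints lie together in some bag; and for every vertex, the bags containing it form a connected subtree. Here bags containing vertex c are not connected in the tree, so the decomposition is invalid.

No — bags containing vertex c are not connected in the tree.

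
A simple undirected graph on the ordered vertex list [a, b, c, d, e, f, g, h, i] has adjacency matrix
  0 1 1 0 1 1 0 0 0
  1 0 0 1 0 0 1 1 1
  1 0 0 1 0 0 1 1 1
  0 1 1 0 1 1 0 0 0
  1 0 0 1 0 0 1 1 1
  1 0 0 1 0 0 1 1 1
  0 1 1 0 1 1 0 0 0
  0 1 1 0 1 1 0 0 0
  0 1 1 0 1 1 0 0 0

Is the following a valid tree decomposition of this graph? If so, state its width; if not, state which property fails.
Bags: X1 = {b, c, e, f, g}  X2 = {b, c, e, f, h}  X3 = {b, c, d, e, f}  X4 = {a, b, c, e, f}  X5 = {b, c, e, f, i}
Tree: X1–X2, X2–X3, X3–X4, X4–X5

Yes; width 4.

Vertex coverage: the bags together contain {a, b, c, d, e, f, g, h, i}, the full vertex set. Edge coverage: each edge of G has both endpoints in at least one bag. Running intersection: for every vertex, the bags containing it form a connected subtree. All three properties hold, so this is a valid tree decomposition of width max|bag| − 1 = 4, and hence tw(G) ≤ 4.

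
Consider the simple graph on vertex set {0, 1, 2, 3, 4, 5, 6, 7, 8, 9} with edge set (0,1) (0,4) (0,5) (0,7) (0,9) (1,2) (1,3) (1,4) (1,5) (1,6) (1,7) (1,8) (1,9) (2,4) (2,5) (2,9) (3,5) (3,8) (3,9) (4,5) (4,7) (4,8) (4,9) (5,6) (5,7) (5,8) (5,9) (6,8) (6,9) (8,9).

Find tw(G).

A width-4 tree decomposition is:
Bags: B1 = {0, 1, 4, 5, 7}  B2 = {0, 1, 4, 5, 9}  B3 = {1, 4, 5, 8, 9}  B4 = {1, 3, 5, 8, 9}  B5 = {1, 5, 6, 8, 9}  B6 = {1, 2, 4, 5, 9}
Tree: B1–B2, B2–B3, B3–B4, B3–B5, B2–B6
Every bag has size at most 5, so the width is 5 − 1 = 4 and tw(G) ≤ 4. On the other hand G contains the 5-clique {1, 3, 5, 8, 9}. A clique must lie in a single bag of any decomposition, so no decomposition can have width below 4. Hence tw(G) = 4 exactly.

4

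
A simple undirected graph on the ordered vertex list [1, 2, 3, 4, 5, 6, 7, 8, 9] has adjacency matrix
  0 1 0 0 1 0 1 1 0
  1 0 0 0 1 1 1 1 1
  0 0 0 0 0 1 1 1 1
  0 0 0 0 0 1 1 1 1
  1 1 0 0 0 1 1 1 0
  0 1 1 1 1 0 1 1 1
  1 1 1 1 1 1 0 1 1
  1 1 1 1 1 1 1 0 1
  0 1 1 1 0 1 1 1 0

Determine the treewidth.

A width-4 tree decomposition is:
Bags: B1 = {4, 6, 7, 8, 9}  B2 = {2, 6, 7, 8, 9}  B3 = {2, 5, 6, 7, 8}  B4 = {1, 2, 5, 7, 8}  B5 = {3, 6, 7, 8, 9}
Tree: B1–B2, B2–B3, B3–B4, B1–B5
The largest bag has 5 vertices, giving width 4; this decomposition certifies tw(G) ≤ 4. Conversely, {1, 2, 5, 7, 8} is a clique of size 5, and the vertices of any clique must share a bag in every tree decomposition; so some bag has ≥ 5 vertices and tw(G) ≥ 4. Therefore the treewidth is 4.

4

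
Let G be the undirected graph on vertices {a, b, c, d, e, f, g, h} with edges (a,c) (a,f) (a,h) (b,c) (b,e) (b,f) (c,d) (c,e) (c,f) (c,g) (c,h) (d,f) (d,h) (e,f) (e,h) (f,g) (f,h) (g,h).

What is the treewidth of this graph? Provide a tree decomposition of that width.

The largest bag has 4 vertices, giving width 3; this decomposition certifies tw(G) ≤ 3. On the other hand G contains the 4-clique {c, d, f, h}. A clique must lie in a single bag of any decomposition, so no decomposition can have width below 3. Combining the bounds, tw(G) = 3.

Treewidth 3.
One optimal decomposition is:
Bags: B1 = {a, c, f, h}  B2 = {c, e, f, h}  B3 = {c, f, g, h}  B4 = {b, c, e, f}  B5 = {c, d, f, h}
Tree: B1–B2, B2–B3, B2–B4, B2–B5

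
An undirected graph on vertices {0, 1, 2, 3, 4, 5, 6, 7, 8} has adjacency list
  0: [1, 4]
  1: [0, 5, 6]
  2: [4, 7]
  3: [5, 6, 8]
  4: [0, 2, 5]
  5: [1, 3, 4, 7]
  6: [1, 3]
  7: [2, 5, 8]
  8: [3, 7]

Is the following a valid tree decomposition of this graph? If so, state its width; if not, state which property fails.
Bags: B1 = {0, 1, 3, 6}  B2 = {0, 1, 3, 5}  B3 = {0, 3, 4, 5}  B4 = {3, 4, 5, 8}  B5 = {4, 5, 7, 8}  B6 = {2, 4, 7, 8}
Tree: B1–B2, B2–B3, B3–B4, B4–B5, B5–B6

Every vertex of G appears in some bag (union = {0, 1, 2, 3, 4, 5, 6, 7, 8}); every edge is covered by a bag; and for each vertex v the set of bags containing v is connected in the bag tree. The decomposition is therefore valid. The largest bag has 4 vertices, so the width is 3.

Yes; width 3.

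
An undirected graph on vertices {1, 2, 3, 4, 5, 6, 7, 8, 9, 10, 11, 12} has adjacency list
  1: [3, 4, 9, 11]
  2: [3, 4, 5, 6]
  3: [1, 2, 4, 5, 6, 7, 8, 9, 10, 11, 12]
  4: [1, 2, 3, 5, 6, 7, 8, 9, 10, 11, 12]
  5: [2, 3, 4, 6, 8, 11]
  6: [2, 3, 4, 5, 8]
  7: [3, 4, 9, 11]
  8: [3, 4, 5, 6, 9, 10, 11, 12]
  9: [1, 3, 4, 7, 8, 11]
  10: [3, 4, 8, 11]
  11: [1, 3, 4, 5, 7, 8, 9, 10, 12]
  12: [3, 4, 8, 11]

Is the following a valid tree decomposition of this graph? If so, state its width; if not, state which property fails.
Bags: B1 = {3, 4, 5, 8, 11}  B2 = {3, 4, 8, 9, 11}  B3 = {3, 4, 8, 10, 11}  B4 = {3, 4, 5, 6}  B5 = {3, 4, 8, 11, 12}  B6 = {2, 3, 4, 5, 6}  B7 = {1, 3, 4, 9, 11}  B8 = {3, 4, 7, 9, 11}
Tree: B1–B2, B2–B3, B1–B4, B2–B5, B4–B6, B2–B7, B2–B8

A tree decomposition must satisfy three properties: every vertex lies in some bag; for every edge, both endpoints lie together in some bag; and for every vertex, the bags containing it form a connected subtree. Here edge (8,6) lies in no bag, so the decomposition is invalid.

No — edge (8,6) lies in no bag.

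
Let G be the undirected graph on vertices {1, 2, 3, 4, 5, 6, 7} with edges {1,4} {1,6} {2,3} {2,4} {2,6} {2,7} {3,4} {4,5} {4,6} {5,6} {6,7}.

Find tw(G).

2

A width-2 tree decomposition is:
Bags: B1 = {2, 4, 6}  B2 = {2, 3, 4}  B3 = {4, 5, 6}  B4 = {2, 6, 7}  B5 = {1, 4, 6}
Tree: B1–B2, B1–B3, B1–B4, B3–B5
Each bag holds 3 vertices, so the decomposition has width 2, which upper-bounds the treewidth. On the other hand G contains the 3-clique {2, 3, 4}. A clique must lie in a single bag of any decomposition, so no decomposition can have width below 2. The upper and lower bounds meet at 2, so that is the treewidth.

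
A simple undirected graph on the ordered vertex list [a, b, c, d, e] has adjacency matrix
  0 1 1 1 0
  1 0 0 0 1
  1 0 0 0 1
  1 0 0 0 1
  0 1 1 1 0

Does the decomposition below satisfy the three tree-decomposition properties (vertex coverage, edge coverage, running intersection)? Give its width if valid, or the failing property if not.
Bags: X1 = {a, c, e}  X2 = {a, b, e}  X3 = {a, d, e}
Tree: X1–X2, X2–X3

Yes; width 2.

Vertex coverage: the bags together contain {a, b, c, d, e}, the full vertex set. Edge coverage: each edge of G has both endpoints in at least one bag. Running intersection: for every vertex, the bags containing it form a connected subtree. All three properties hold, so this is a valid tree decomposition of width max|bag| − 1 = 2, and hence tw(G) ≤ 2.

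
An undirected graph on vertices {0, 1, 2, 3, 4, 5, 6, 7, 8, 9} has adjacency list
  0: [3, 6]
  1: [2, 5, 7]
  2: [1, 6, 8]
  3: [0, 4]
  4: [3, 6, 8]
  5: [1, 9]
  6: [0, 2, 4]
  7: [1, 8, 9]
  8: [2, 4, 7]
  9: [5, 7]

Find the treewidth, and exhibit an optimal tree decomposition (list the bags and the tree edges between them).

Treewidth 2.
One optimal decomposition is:
Bags: B1 = {1, 5, 9}  B2 = {1, 7, 9}  B3 = {1, 2, 7}  B4 = {2, 7, 8}  B5 = {2, 6, 8}  B6 = {4, 6, 8}  B7 = {0, 4, 6}  B8 = {0, 3, 4}
Tree: B1–B2, B2–B3, B3–B4, B4–B5, B5–B6, B6–B7, B7–B8

The largest bag has 3 vertices, giving width 2; this decomposition certifies tw(G) ≤ 2. For the lower bound, G contains the cycle 5–9–7–1–5, so G is not a forest; only forests have treewidth ≤ 1, hence tw(G) ≥ 2. Therefore the treewidth is 2.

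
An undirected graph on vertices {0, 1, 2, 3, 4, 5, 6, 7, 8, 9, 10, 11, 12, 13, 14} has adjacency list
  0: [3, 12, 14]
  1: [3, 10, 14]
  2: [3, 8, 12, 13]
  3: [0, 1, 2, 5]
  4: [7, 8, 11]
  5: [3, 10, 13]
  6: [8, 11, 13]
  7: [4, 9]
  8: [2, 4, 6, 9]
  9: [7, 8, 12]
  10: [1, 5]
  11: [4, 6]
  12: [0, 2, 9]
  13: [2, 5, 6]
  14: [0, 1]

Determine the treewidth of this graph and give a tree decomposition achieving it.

Treewidth 3.
One optimal decomposition is:
Bags: B1 = {1, 5, 10, 14}  B2 = {1, 3, 5, 14}  B3 = {0, 3, 5, 14}  B4 = {0, 3, 5, 13}  B5 = {0, 2, 3, 13}  B6 = {0, 2, 12, 13}  B7 = {2, 6, 12, 13}  B8 = {2, 6, 8, 12}  B9 = {6, 8, 9, 12}  B10 = {6, 8, 9, 11}  B11 = {4, 8, 9, 11}  B12 = {4, 7, 9, 11}
Tree: B1–B2, B2–B3, B3–B4, B4–B5, B5–B6, B6–B7, B7–B8, B8–B9, B9–B10, B10–B11, B11–B12

The largest bag has 4 vertices, giving width 3; this decomposition certifies tw(G) ≤ 3. For the lower bound: the 4 vertex sets {1,10,14}, {5}, {3}, {0,2,12,13} are disjoint, each induces a connected subgraph, and every pair is joined by at least one edge of G. Contracting each set to a single vertex therefore yields K_{4} as a minor, and since treewidth is minor-monotone, tw(G) ≥ tw(K_{4}) = 3. Therefore the treewidth is 3.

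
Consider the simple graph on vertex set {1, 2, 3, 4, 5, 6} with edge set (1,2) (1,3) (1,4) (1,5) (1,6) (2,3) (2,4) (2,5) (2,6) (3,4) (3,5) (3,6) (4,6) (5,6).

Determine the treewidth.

4

A width-4 tree decomposition is:
Bags: B1 = {1, 2, 3, 4, 6}  B2 = {1, 2, 3, 5, 6}
Tree: B1–B2
The largest bag has 5 vertices, giving width 4; this decomposition certifies tw(G) ≤ 4. Conversely, {1, 2, 3, 4, 6} is a clique of size 5, and the vertices of any clique must share a bag in every tree decomposition; so some bag has ≥ 5 vertices and tw(G) ≥ 4. Combining the bounds, tw(G) = 4.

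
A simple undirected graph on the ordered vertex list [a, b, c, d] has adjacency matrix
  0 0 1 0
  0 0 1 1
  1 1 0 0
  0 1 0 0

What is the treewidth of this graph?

1

A width-1 tree decomposition is:
Bags: B1 = {a, c}  B2 = {b, c}  B3 = {b, d}
Tree: B1–B2, B2–B3
Each bag holds 2 vertices, so the decomposition has width 1, which upper-bounds the treewidth. G has an edge, so its treewidth is at least 1. The upper and lower bounds meet at 1, so that is the treewidth.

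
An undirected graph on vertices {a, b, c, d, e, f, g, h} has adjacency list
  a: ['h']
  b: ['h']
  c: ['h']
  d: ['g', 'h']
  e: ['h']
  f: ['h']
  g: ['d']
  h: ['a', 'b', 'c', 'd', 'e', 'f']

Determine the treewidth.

A width-1 tree decomposition is:
Bags: B1 = {e, h}  B2 = {d, h}  B3 = {f, h}  B4 = {a, h}  B5 = {b, h}  B6 = {d, g}  B7 = {c, h}
Tree: B1–B2, B2–B3, B1–B4, B4–B5, B2–B6, B2–B7
The largest bag has 2 vertices, giving width 1; this decomposition certifies tw(G) ≤ 1. Any graph with an edge has treewidth ≥ 1, and G has the edge e–h. Therefore the treewidth is 1.

1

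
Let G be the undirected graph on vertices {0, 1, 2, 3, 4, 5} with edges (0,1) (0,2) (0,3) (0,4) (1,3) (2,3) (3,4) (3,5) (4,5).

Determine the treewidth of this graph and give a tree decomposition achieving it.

Treewidth 2.
Bags: B1 = {0, 1, 3}  B2 = {0, 3, 4}  B3 = {3, 4, 5}  B4 = {0, 2, 3}
Tree: B1–B2, B2–B3, B1–B4

Every bag has size at most 3, so the width is 3 − 1 = 2 and tw(G) ≤ 2. Conversely, {0, 1, 3} is a clique of size 3, and the vertices of any clique must share a bag in every tree decomposition; so some bag has ≥ 3 vertices and tw(G) ≥ 2. Combining the bounds, tw(G) = 2.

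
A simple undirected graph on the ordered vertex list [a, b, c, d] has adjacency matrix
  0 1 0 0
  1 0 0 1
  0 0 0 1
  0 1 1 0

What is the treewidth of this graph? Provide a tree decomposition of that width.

Treewidth 1.
One optimal decomposition is:
Bags: B1 = {c, d}  B2 = {b, d}  B3 = {a, b}
Tree: B1–B2, B2–B3

Each bag holds 2 vertices, so the decomposition has width 1, which upper-bounds the treewidth. G has an edge, so its treewidth is at least 1. Combining the bounds, tw(G) = 1.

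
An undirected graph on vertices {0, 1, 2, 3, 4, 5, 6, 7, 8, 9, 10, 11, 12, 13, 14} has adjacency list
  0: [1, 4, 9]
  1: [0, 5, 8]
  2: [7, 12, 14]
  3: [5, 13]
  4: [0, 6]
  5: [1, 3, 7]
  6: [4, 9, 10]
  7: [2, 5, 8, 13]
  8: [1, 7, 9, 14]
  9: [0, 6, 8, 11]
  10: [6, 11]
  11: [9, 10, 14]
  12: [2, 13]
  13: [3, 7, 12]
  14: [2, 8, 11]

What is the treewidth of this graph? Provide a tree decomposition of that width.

Treewidth 3.
One optimal decomposition is:
Bags: B1 = {3, 5, 12, 13}  B2 = {5, 7, 12, 13}  B3 = {2, 5, 7, 12}  B4 = {1, 2, 5, 7}  B5 = {1, 2, 7, 8}  B6 = {1, 2, 8, 14}  B7 = {0, 1, 8, 14}  B8 = {0, 8, 9, 14}  B9 = {0, 9, 11, 14}  B10 = {0, 4, 9, 11}  B11 = {4, 6, 9, 11}  B12 = {4, 6, 10, 11}
Tree: B1–B2, B2–B3, B3–B4, B4–B5, B5–B6, B6–B7, B7–B8, B8–B9, B9–B10, B10–B11, B11–B12

Each bag holds 4 vertices, so the decomposition has width 3, which upper-bounds the treewidth. For the lower bound: the 4 vertex sets {3,12,13}, {5}, {7}, {1,2,8,14} are disjoint, each induces a connected subgraph, and every pair is joined by at least one edge of G. Contracting each set to a single vertex therefore yields K_{4} as a minor, and since treewidth is minor-monotone, tw(G) ≥ tw(K_{4}) = 3. The upper and lower bounds meet at 3, so that is the treewidth.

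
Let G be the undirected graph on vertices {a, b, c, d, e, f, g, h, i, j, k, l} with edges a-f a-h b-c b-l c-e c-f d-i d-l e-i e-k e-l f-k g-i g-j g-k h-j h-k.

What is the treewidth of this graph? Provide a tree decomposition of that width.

Treewidth 3.
Bags: B1 = {a, g, h, j}  B2 = {a, g, h, k}  B3 = {a, f, g, k}  B4 = {f, g, i, k}  B5 = {e, f, i, k}  B6 = {c, e, f, i}  B7 = {c, d, e, i}  B8 = {c, d, e, l}  B9 = {b, c, d, l}
Tree: B1–B2, B2–B3, B3–B4, B4–B5, B5–B6, B6–B7, B7–B8, B8–B9

Each bag holds 4 vertices, so the decomposition has width 3, which upper-bounds the treewidth. For the lower bound: the 4 vertex sets {a,h,j}, {g}, {k}, {c,e,f,i} are disjoint, each induces a connected subgraph, and every pair is joined by at least one edge of G. Contracting each set to a single vertex therefore yields K_{4} as a minor, and since treewidth is minor-monotone, tw(G) ≥ tw(K_{4}) = 3. The upper and lower bounds meet at 3, so that is the treewidth.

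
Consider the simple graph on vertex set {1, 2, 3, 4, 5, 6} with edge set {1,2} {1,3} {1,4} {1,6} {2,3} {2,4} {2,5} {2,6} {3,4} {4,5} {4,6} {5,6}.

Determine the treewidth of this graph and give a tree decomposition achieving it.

Treewidth 3.
Bags: B1 = {1, 2, 4, 6}  B2 = {1, 2, 3, 4}  B3 = {2, 4, 5, 6}
Tree: B1–B2, B1–B3

Every bag has size at most 4, so the width is 4 − 1 = 3 and tw(G) ≤ 3. On the other hand G contains the 4-clique {1, 2, 3, 4}. A clique must lie in a single bag of any decomposition, so no decomposition can have width below 3. The upper and lower bounds meet at 3, so that is the treewidth.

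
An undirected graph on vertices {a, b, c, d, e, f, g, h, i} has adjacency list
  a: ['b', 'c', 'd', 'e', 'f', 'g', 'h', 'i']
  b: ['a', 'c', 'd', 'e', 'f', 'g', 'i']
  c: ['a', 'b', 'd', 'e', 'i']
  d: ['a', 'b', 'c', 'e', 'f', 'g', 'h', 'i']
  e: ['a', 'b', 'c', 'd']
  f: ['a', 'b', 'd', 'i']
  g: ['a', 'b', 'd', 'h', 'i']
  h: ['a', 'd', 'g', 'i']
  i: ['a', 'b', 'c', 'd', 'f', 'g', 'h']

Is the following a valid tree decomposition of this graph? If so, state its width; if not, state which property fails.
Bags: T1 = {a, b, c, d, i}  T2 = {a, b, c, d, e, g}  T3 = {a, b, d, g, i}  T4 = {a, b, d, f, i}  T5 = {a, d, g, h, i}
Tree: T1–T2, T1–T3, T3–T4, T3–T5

No — bags containing vertex g are not connected in the tree.

A tree decomposition must satisfy three properties: every vertex lies in some bag; for every edge, both endpoints lie together in some bag; and for every vertex, the bags containing it form a connected subtree. Here bags containing vertex g are not connected in the tree, so the decomposition is invalid.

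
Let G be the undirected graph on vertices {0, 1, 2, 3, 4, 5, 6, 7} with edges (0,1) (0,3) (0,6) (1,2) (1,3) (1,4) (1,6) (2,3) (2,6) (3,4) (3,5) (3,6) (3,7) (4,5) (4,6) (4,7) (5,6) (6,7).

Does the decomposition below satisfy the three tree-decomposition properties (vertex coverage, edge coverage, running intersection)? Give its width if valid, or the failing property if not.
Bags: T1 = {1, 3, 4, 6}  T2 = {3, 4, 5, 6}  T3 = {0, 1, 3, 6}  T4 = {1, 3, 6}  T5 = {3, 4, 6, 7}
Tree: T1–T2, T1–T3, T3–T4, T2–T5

No — vertex 2 appears in no bag.

A tree decomposition must satisfy three properties: every vertex lies in some bag; for every edge, both endpoints lie together in some bag; and for every vertex, the bags containing it form a connected subtree. Here vertex 2 appears in no bag, so the decomposition is invalid.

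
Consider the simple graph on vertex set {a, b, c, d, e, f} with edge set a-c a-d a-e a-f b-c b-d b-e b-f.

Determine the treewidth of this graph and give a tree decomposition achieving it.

Treewidth 2.
Bags: B1 = {a, b, f}  B2 = {a, b, c}  B3 = {a, b, d}  B4 = {a, b, e}
Tree: B1–B2, B2–B3, B3–B4

Each bag holds 3 vertices, so the decomposition has width 2, which upper-bounds the treewidth. The edges a–f–b–c–a form a cycle, so G is not a tree and its treewidth is at least 2. Hence tw(G) = 2 exactly.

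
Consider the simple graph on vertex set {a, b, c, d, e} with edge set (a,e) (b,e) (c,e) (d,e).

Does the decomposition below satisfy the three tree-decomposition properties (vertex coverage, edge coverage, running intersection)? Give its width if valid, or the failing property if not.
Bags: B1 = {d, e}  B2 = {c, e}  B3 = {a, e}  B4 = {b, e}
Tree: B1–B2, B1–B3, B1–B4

Checking the three conditions: (i) the bags cover all of {a, b, c, d, e}; (ii) for each edge, some bag contains both endpoints; (iii) the bags containing any fixed vertex form a subtree. All hold, so the decomposition is valid with width 2 − 1 = 1.

Yes; width 1.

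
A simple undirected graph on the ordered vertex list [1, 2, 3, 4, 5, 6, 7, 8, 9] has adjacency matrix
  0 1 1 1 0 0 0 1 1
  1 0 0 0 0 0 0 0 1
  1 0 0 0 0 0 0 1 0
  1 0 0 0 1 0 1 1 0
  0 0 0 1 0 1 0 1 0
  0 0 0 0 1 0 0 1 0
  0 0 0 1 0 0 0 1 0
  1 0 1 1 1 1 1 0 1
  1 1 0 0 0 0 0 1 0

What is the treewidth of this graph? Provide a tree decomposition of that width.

Every bag has size at most 3, so the width is 3 − 1 = 2 and tw(G) ≤ 2. Conversely, {1, 8, 9} is a clique of size 3, and the vertices of any clique must share a bag in every tree decomposition; so some bag has ≥ 3 vertices and tw(G) ≥ 2. Therefore the treewidth is 2.

Treewidth 2.
Bags: B1 = {1, 8, 9}  B2 = {1, 4, 8}  B3 = {4, 5, 8}  B4 = {1, 2, 9}  B5 = {4, 7, 8}  B6 = {5, 6, 8}  B7 = {1, 3, 8}
Tree: B1–B2, B2–B3, B1–B4, B3–B5, B3–B6, B1–B7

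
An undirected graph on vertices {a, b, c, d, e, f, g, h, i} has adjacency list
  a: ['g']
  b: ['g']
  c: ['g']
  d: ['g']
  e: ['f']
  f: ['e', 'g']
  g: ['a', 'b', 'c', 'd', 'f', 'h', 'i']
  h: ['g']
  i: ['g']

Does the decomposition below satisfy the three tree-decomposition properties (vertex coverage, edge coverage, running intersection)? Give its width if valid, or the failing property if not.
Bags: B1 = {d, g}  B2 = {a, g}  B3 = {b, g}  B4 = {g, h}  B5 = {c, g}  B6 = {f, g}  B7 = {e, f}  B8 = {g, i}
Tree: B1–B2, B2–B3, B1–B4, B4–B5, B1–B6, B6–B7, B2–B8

Vertex coverage: the bags together contain {a, b, c, d, e, f, g, h, i}, the full vertex set. Edge coverage: each edge of G has both endpoints in at least one bag. Running intersection: for every vertex, the bags containing it form a connected subtree. All three properties hold, so this is a valid tree decomposition of width max|bag| − 1 = 1, and hence tw(G) ≤ 1.

Yes; width 1.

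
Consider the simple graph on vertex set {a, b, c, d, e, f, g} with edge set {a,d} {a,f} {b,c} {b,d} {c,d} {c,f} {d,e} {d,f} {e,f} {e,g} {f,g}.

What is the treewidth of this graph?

2

A width-2 tree decomposition is:
Bags: B1 = {c, d, f}  B2 = {b, c, d}  B3 = {d, e, f}  B4 = {a, d, f}  B5 = {e, f, g}
Tree: B1–B2, B1–B3, B1–B4, B3–B5
Every bag has size at most 3, so the width is 3 − 1 = 2 and tw(G) ≤ 2. For the lower bound, the 3 vertices {d, e, f} are pairwise adjacent, and any tree decomposition puts a clique entirely inside one bag — forcing width ≥ 2. The upper and lower bounds meet at 2, so that is the treewidth.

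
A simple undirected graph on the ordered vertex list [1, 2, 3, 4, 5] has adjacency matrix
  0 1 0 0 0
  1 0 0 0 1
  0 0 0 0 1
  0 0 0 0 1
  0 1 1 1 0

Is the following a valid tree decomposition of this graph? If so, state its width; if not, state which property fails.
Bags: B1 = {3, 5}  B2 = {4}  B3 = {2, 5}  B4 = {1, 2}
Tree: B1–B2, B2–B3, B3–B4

A tree decomposition must satisfy three properties: every vertex lies in some bag; for every edge, both endpoints lie together in some bag; and for every vertex, the bags containing it form a connected subtree. Here edge (5,4) lies in no bag, so the decomposition is invalid.

No — edge (5,4) lies in no bag.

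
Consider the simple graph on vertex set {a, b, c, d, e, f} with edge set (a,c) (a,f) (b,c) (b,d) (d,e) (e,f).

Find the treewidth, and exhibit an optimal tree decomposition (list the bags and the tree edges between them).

Every bag has size at most 3, so the width is 3 − 1 = 2 and tw(G) ≤ 2. The edges a–c–b–d–e–f–a form a cycle, so G is not a tree and its treewidth is at least 2. Combining the bounds, tw(G) = 2.

Treewidth 2.
Bags: B1 = {a, b, c}  B2 = {a, b, d}  B3 = {a, d, e}  B4 = {a, e, f}
Tree: B1–B2, B2–B3, B3–B4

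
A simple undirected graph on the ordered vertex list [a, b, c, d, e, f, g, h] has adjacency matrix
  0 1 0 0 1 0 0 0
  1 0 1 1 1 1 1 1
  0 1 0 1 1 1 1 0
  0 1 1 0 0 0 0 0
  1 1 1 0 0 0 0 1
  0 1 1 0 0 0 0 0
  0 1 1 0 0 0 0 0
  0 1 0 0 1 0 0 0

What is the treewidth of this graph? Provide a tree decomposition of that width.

Each bag holds 3 vertices, so the decomposition has width 2, which upper-bounds the treewidth. For the lower bound, the 3 vertices {b, e, h} are pairwise adjacent, and any tree decomposition puts a clique entirely inside one bag — forcing width ≥ 2. The upper and lower bounds meet at 2, so that is the treewidth.

Treewidth 2.
Bags: B1 = {b, c, e}  B2 = {b, c, g}  B3 = {a, b, e}  B4 = {b, c, d}  B5 = {b, c, f}  B6 = {b, e, h}
Tree: B1–B2, B1–B3, B1–B4, B1–B5, B3–B6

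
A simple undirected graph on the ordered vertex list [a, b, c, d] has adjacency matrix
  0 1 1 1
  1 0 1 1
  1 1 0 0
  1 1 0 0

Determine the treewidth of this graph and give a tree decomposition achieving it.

Treewidth 2.
One such decomposition:
Bags: B1 = {a, b, d}  B2 = {a, b, c}
Tree: B1–B2

Each bag holds 3 vertices, so the decomposition has width 2, which upper-bounds the treewidth. On the other hand G contains the 3-clique {a, b, d}. A clique must lie in a single bag of any decomposition, so no decomposition can have width below 2. The upper and lower bounds meet at 2, so that is the treewidth.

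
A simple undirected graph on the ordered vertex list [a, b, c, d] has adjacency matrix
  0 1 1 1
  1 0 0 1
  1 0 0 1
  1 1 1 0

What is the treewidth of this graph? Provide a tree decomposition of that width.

Treewidth 2.
Bags: B1 = {a, b, d}  B2 = {a, c, d}
Tree: B1–B2

Each bag holds 3 vertices, so the decomposition has width 2, which upper-bounds the treewidth. For the lower bound, the 3 vertices {a, c, d} are pairwise adjacent, and any tree decomposition puts a clique entirely inside one bag — forcing width ≥ 2. Combining the bounds, tw(G) = 2.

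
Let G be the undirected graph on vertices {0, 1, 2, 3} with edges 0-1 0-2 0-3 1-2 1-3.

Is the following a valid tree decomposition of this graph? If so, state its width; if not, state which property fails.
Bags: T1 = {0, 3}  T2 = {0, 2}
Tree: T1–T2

No — vertex 1 appears in no bag.

A tree decomposition must satisfy three properties: every vertex lies in some bag; for every edge, both endpoints lie together in some bag; and for every vertex, the bags containing it form a connected subtree. Here vertex 1 appears in no bag, so the decomposition is invalid.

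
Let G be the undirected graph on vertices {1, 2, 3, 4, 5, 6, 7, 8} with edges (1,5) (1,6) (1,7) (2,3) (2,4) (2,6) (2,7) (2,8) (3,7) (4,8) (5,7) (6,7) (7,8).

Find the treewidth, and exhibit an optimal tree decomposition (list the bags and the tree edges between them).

Treewidth 2.
Bags: B1 = {2, 6, 7}  B2 = {1, 6, 7}  B3 = {2, 3, 7}  B4 = {1, 5, 7}  B5 = {2, 7, 8}  B6 = {2, 4, 8}
Tree: B1–B2, B1–B3, B2–B4, B1–B5, B5–B6

Every bag has size at most 3, so the width is 3 − 1 = 2 and tw(G) ≤ 2. Conversely, {2, 4, 8} is a clique of size 3, and the vertices of any clique must share a bag in every tree decomposition; so some bag has ≥ 3 vertices and tw(G) ≥ 2. Combining the bounds, tw(G) = 2.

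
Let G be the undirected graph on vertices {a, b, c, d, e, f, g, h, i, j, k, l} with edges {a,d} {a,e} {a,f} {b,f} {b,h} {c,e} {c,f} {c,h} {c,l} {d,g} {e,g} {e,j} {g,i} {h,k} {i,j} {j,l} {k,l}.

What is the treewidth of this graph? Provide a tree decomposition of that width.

Every bag has size at most 4, so the width is 4 − 1 = 3 and tw(G) ≤ 3. For the lower bound: the 4 vertex sets {b,h,k}, {f}, {c}, {a,e,j,l} are disjoint, each induces a connected subgraph, and every pair is joined by at least one edge of G. Contracting each set to a single vertex therefore yields K_{4} as a minor, and since treewidth is minor-monotone, tw(G) ≥ tw(K_{4}) = 3. Combining the bounds, tw(G) = 3.

Treewidth 3.
Bags: B1 = {b, f, h, k}  B2 = {c, f, h, k}  B3 = {c, f, k, l}  B4 = {a, c, f, l}  B5 = {a, c, e, l}  B6 = {a, e, j, l}  B7 = {a, d, e, j}  B8 = {d, e, g, j}  B9 = {d, g, i, j}
Tree: B1–B2, B2–B3, B3–B4, B4–B5, B5–B6, B6–B7, B7–B8, B8–B9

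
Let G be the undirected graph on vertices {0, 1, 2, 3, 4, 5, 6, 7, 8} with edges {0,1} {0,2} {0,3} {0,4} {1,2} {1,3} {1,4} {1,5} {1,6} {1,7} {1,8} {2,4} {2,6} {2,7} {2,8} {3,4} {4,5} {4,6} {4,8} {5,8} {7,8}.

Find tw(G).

3

A width-3 tree decomposition is:
Bags: B1 = {0, 1, 2, 4}  B2 = {1, 2, 4, 8}  B3 = {1, 2, 7, 8}  B4 = {1, 4, 5, 8}  B5 = {0, 1, 3, 4}  B6 = {1, 2, 4, 6}
Tree: B1–B2, B2–B3, B2–B4, B1–B5, B2–B6
Each bag holds 4 vertices, so the decomposition has width 3, which upper-bounds the treewidth. Conversely, {0, 1, 2, 4} is a clique of size 4, and the vertices of any clique must share a bag in every tree decomposition; so some bag has ≥ 4 vertices and tw(G) ≥ 3. Hence tw(G) = 3 exactly.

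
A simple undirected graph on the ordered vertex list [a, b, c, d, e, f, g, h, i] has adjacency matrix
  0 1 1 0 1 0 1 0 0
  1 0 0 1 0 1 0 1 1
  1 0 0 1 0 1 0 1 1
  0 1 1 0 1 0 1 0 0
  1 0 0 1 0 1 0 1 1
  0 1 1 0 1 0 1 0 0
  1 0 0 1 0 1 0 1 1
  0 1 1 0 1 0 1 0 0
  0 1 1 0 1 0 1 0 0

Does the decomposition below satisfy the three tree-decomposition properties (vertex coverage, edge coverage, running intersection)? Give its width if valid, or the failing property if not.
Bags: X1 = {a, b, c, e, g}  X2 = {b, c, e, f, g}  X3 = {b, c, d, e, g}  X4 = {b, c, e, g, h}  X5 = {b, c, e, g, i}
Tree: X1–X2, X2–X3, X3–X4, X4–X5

Yes; width 4.

Checking the three conditions: (i) the bags cover all of {a, b, c, d, e, f, g, h, i}; (ii) for each edge, some bag contains both endpoints; (iii) the bags containing any fixed vertex form a subtree. All hold, so the decomposition is valid with width 5 − 1 = 4.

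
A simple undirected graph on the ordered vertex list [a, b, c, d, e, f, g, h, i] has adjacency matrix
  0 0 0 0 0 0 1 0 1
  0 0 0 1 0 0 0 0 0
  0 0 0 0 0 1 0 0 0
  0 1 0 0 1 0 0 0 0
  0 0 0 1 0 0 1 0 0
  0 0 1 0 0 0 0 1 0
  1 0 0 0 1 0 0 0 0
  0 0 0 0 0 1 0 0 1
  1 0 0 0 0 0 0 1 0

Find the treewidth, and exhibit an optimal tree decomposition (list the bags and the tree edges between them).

The largest bag has 2 vertices, giving width 1; this decomposition certifies tw(G) ≤ 1. Any graph with an edge has treewidth ≥ 1, and G has the edge b–d. Combining the bounds, tw(G) = 1.

Treewidth 1.
One such decomposition:
Bags: B1 = {b, d}  B2 = {d, e}  B3 = {e, g}  B4 = {a, g}  B5 = {a, i}  B6 = {h, i}  B7 = {f, h}  B8 = {c, f}
Tree: B1–B2, B2–B3, B3–B4, B4–B5, B5–B6, B6–B7, B7–B8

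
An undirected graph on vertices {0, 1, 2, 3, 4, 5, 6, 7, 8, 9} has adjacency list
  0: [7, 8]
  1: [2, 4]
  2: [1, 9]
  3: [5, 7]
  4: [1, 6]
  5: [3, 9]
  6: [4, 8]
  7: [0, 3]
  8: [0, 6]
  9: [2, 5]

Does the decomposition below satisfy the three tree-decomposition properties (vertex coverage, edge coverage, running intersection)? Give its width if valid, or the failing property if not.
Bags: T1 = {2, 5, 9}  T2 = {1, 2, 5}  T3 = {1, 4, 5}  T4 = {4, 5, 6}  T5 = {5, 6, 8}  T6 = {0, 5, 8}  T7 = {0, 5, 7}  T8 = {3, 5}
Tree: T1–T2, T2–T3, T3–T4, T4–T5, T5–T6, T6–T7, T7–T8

No — edge (7,3) lies in no bag.

A tree decomposition must satisfy three properties: every vertex lies in some bag; for every edge, both endpoints lie together in some bag; and for every vertex, the bags containing it form a connected subtree. Here edge (7,3) lies in no bag, so the decomposition is invalid.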